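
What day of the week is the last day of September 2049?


September 2049 has 30 days
Anchor: Jan 1, 2049. With p = 2049 - 1 = 2048: (p + p//4 - p//100 + p//400) mod 7 = (2048 + 512 - 20 + 5) mod 7 = 2545 mod 7 = 4 -> Friday (Mon=0 ... Sun=6)
Days before September (Jan-Aug): 243; September 1 index = (4 + 243) mod 7 = 2 -> Wednesday
Last day offset: 30 - 1 = 29 days
Weekday index = (2 + 29) mod 7 = 3

Thursday, September 30


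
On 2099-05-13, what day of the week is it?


Date: May 13, 2099
Anchor: Jan 1, 2099. With p = 2099 - 1 = 2098: (p + p//4 - p//100 + p//400) mod 7 = (2098 + 524 - 20 + 5) mod 7 = 2607 mod 7 = 3 -> Thursday (Mon=0 ... Sun=6)
Days before May (Jan-Apr): 120; offset = 120 + 13 - 1 = 132
Weekday index = (3 + 132) mod 7 = 2

Day of the week: Wednesday


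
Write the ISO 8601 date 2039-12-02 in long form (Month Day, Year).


ISO 2039-12-02 parses as year=2039, month=12, day=02
Month 12 -> December

December 2, 2039


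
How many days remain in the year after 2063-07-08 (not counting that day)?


Day of year: 189 of 365
Remaining = 365 - 189

176 days


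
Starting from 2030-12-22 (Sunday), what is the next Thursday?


Current: Sunday
Target: Thursday
Days ahead: 4

Next Thursday: 2030-12-26


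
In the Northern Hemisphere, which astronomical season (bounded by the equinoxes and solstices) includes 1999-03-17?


Date: March 17
Astronomical Winter (approx.; exact equinox/solstice day varies by year): December 21 to March 19
March 17 falls within the Winter window

Winter


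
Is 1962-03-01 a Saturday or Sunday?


Anchor: Jan 1, 1962. With p = 1962 - 1 = 1961: (p + p//4 - p//100 + p//400) mod 7 = (1961 + 490 - 19 + 4) mod 7 = 2436 mod 7 = 0 -> Monday (Mon=0 ... Sun=6)
Day of year: 60; offset = 59
Weekday index = (0 + 59) mod 7 = 3 -> Thursday
Weekend days: Saturday, Sunday

No


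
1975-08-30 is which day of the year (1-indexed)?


Date: August 30, 1975
Days in months 1 through 7: 212
Plus 30 days in August

Day of year: 242


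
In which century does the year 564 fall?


Century = (year - 1) // 100 + 1
= (564 - 1) // 100 + 1
= 563 // 100 + 1
= 5 + 1

6th century


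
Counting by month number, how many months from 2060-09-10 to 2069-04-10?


From September 2060 to April 2069
9 years * 12 = 108 months, minus 5 months = 103

103 months


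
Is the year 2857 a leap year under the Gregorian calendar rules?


Gregorian leap year rule: divisible by 4, but not by 100, unless also by 400.
2857 is not divisible by 4 -> not a leap year

No


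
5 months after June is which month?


June is month 6
6 + 5 = 11

November


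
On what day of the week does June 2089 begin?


Target: June 1, 2089
Anchor: Jan 1, 2089. With p = 2089 - 1 = 2088: (p + p//4 - p//100 + p//400) mod 7 = (2088 + 522 - 20 + 5) mod 7 = 2595 mod 7 = 5 -> Saturday (Mon=0 ... Sun=6)
Days before June (Jan-May): 151 days
Weekday index = (5 + 151) mod 7 = 2

Wednesday


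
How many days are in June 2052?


June 2052

30 days


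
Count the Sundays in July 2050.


July 2050 has 31 days
Anchor: Jan 1, 2050. With p = 2050 - 1 = 2049: (p + p//4 - p//100 + p//400) mod 7 = (2049 + 512 - 20 + 5) mod 7 = 2546 mod 7 = 5 -> Saturday (Mon=0 ... Sun=6)
Days before July (Jan-Jun): 181; July 1 index = (5 + 181) mod 7 = 4 -> Friday
First Sunday is July 3
Sundays: 3, 10, 17, 24, 31

5 Sundays


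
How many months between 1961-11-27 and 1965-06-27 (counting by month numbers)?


From November 1961 to June 1965
4 years * 12 = 48 months, minus 5 months = 43

43 months


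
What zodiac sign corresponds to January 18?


Date: January 18
Conventional tropical zodiac dates: Capricorn from December 22 onward; Aquarius starts January 20
January 18 falls within the Capricorn range

Capricorn


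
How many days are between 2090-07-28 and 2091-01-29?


From 2090-07-28 to 2091-01-29
2090-07-28: days before July = 31 + 28 + 31 + 30 + 31 + 30 = 181 (2090 is not a leap year); day of year = 181 + 28 = 209
2091-01-29: day of year = 29
Rest of 2090: 365 - 209 = 156
Total = 156 + 29 = 185

185 days


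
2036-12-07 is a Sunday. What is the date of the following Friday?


Current: Sunday
Target: Friday
Days ahead: 5

Next Friday: 2036-12-12


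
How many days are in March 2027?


March 2027

31 days


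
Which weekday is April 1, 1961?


Target: April 1, 1961
Anchor: Jan 1, 1961. With p = 1961 - 1 = 1960: (p + p//4 - p//100 + p//400) mod 7 = (1960 + 490 - 19 + 4) mod 7 = 2435 mod 7 = 6 -> Sunday (Mon=0 ... Sun=6)
Days before April (Jan-Mar): 90 days
Weekday index = (6 + 90) mod 7 = 5

Saturday


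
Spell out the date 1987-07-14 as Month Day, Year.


ISO 1987-07-14 parses as year=1987, month=07, day=14
Month 7 -> July

July 14, 1987


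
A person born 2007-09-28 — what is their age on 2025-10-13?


Birth: 2007-09-28
Reference: 2025-10-13
Year difference: 2025 - 2007 = 18

18 years old


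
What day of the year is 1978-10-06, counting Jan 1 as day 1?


Date: October 6, 1978
Days in months 1 through 9: 273
Plus 6 days in October

Day of year: 279


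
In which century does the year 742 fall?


Century = (year - 1) // 100 + 1
= (742 - 1) // 100 + 1
= 741 // 100 + 1
= 7 + 1

8th century


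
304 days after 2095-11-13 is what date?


Start: 2095-11-13, add 304 days
November 2095 has 30 days: 30 - 13 = 17 days to November 30 -> 287 left
December 2095 has 31 days -> 256 left
January 2096 has 31 days -> 225 left
February 2096 has 29 days -> 196 left
March 2096 has 31 days -> 165 left
April 2096 has 30 days -> 135 left
May 2096 has 31 days -> 104 left
June 2096 has 30 days -> 74 left
July 2096 has 31 days -> 43 left
August 2096 has 31 days -> 12 left
September 2096: 12 <= 30 -> lands on September 12

Result: 2096-09-12


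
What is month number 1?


Month 1 of 12

January


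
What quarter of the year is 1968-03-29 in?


Month: March (month 3)
Q1: Jan-Mar, Q2: Apr-Jun, Q3: Jul-Sep, Q4: Oct-Dec

Q1


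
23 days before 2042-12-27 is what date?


Start: 2042-12-27, subtract 23 days
27 - 23 = 4 stays within December 2042

Result: 2042-12-04


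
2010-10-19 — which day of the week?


Date: October 19, 2010
Anchor: Jan 1, 2010. With p = 2010 - 1 = 2009: (p + p//4 - p//100 + p//400) mod 7 = (2009 + 502 - 20 + 5) mod 7 = 2496 mod 7 = 4 -> Friday (Mon=0 ... Sun=6)
Days before October (Jan-Sep): 273; offset = 273 + 19 - 1 = 291
Weekday index = (4 + 291) mod 7 = 1

Day of the week: Tuesday


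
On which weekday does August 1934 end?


August 1934 has 31 days
Anchor: Jan 1, 1934. With p = 1934 - 1 = 1933: (p + p//4 - p//100 + p//400) mod 7 = (1933 + 483 - 19 + 4) mod 7 = 2401 mod 7 = 0 -> Monday (Mon=0 ... Sun=6)
Days before August (Jan-Jul): 212; August 1 index = (0 + 212) mod 7 = 2 -> Wednesday
Last day offset: 31 - 1 = 30 days
Weekday index = (2 + 30) mod 7 = 4

Friday, August 31


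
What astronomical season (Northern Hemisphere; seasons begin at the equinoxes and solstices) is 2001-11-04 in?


Date: November 4
Astronomical Autumn (approx.; exact equinox/solstice day varies by year): September 22 to December 20
November 4 falls within the Autumn window

Autumn


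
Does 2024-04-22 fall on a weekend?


Anchor: Jan 1, 2024. With p = 2024 - 1 = 2023: (p + p//4 - p//100 + p//400) mod 7 = (2023 + 505 - 20 + 5) mod 7 = 2513 mod 7 = 0 -> Monday (Mon=0 ... Sun=6)
Day of year: 113; offset = 112
Weekday index = (0 + 112) mod 7 = 0 -> Monday
Weekend days: Saturday, Sunday

No


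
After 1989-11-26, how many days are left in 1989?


Day of year: 330 of 365
Remaining = 365 - 330

35 days


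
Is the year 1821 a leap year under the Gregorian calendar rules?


Gregorian leap year rule: divisible by 4, but not by 100, unless also by 400.
1821 is not divisible by 4 -> not a leap year

No


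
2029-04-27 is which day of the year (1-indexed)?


Date: April 27, 2029
Days in months 1 through 3: 90
Plus 27 days in April

Day of year: 117


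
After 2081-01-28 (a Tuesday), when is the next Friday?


Current: Tuesday
Target: Friday
Days ahead: 3

Next Friday: 2081-01-31


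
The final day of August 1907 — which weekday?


August 1907 has 31 days
Anchor: Jan 1, 1907. With p = 1907 - 1 = 1906: (p + p//4 - p//100 + p//400) mod 7 = (1906 + 476 - 19 + 4) mod 7 = 2367 mod 7 = 1 -> Tuesday (Mon=0 ... Sun=6)
Days before August (Jan-Jul): 212; August 1 index = (1 + 212) mod 7 = 3 -> Thursday
Last day offset: 31 - 1 = 30 days
Weekday index = (3 + 30) mod 7 = 5

Saturday, August 31


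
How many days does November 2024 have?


November 2024

30 days


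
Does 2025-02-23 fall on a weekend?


Anchor: Jan 1, 2025. With p = 2025 - 1 = 2024: (p + p//4 - p//100 + p//400) mod 7 = (2024 + 506 - 20 + 5) mod 7 = 2515 mod 7 = 2 -> Wednesday (Mon=0 ... Sun=6)
Day of year: 54; offset = 53
Weekday index = (2 + 53) mod 7 = 6 -> Sunday
Weekend days: Saturday, Sunday

Yes


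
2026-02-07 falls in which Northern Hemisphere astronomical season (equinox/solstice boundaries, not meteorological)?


Date: February 7
Astronomical Winter (approx.; exact equinox/solstice day varies by year): December 21 to March 19
February 7 falls within the Winter window

Winter


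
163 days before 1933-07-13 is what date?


Start: 1933-07-13, subtract 163 days
Back 13 days from July 13 reaches June 30, 1933 -> 150 left
June 1933 has 30 days -> back to May 31, 1933 -> 120 left
May 1933 has 31 days -> back to April 30, 1933 -> 89 left
April 1933 has 30 days -> back to March 31, 1933 -> 59 left
March 1933 has 31 days -> back to February 28, 1933 -> 28 left
February 1933 has 28 days -> back to January 31, 1933 -> 0 left
January 1933: 31 - 0 = 31 -> lands on January 31

Result: 1933-01-31


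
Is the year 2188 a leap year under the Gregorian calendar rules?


Gregorian leap year rule: divisible by 4, but not by 100, unless also by 400.
2188 is divisible by 4 but not 100 -> leap year

Yes


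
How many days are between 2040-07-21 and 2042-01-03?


From 2040-07-21 to 2042-01-03
2040-07-21: days before July = 31 + 29 + 31 + 30 + 31 + 30 = 182 (2040 is a leap year); day of year = 182 + 21 = 203
2042-01-03: day of year = 3
Rest of 2040: 366 - 203 = 163
Full years 2041 (365): 365
Total = 163 + 365 + 3 = 531

531 days


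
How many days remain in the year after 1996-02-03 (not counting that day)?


Day of year: 34 of 366
Remaining = 366 - 34

332 days


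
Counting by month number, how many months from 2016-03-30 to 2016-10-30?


From March 2016 to October 2016
0 years * 12 = 0 months, plus 7 months = 7

7 months


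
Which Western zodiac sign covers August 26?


Date: August 26
Conventional tropical zodiac dates: Virgo from August 23 onward; Libra starts September 23
August 26 falls within the Virgo range

Virgo


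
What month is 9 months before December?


December is month 12
12 - 9 = 3

March


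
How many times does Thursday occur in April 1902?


April 1902 has 30 days
Anchor: Jan 1, 1902. With p = 1902 - 1 = 1901: (p + p//4 - p//100 + p//400) mod 7 = (1901 + 475 - 19 + 4) mod 7 = 2361 mod 7 = 2 -> Wednesday (Mon=0 ... Sun=6)
Days before April (Jan-Mar): 90; April 1 index = (2 + 90) mod 7 = 1 -> Tuesday
First Thursday is April 3
Thursdays: 3, 10, 17, 24

4 Thursdays


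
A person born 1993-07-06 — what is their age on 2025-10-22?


Birth: 1993-07-06
Reference: 2025-10-22
Year difference: 2025 - 1993 = 32

32 years old


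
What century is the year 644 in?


Century = (year - 1) // 100 + 1
= (644 - 1) // 100 + 1
= 643 // 100 + 1
= 6 + 1

7th century


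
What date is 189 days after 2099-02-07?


Start: 2099-02-07, add 189 days
February 2099 has 28 days: 28 - 7 = 21 days to February 28 -> 168 left
March 2099 has 31 days -> 137 left
April 2099 has 30 days -> 107 left
May 2099 has 31 days -> 76 left
June 2099 has 30 days -> 46 left
July 2099 has 31 days -> 15 left
August 2099: 15 <= 31 -> lands on August 15

Result: 2099-08-15


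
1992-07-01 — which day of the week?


Date: July 1, 1992
Anchor: Jan 1, 1992. With p = 1992 - 1 = 1991: (p + p//4 - p//100 + p//400) mod 7 = (1991 + 497 - 19 + 4) mod 7 = 2473 mod 7 = 2 -> Wednesday (Mon=0 ... Sun=6)
Days before July (Jan-Jun): 182; offset = 182 + 1 - 1 = 182
Weekday index = (2 + 182) mod 7 = 2

Day of the week: Wednesday


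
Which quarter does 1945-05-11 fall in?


Month: May (month 5)
Q1: Jan-Mar, Q2: Apr-Jun, Q3: Jul-Sep, Q4: Oct-Dec

Q2


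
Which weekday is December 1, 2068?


Target: December 1, 2068
Anchor: Jan 1, 2068. With p = 2068 - 1 = 2067: (p + p//4 - p//100 + p//400) mod 7 = (2067 + 516 - 20 + 5) mod 7 = 2568 mod 7 = 6 -> Sunday (Mon=0 ... Sun=6)
Days before December (Jan-Nov): 335 days
Weekday index = (6 + 335) mod 7 = 5

Saturday


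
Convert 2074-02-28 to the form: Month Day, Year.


ISO 2074-02-28 parses as year=2074, month=02, day=28
Month 2 -> February

February 28, 2074


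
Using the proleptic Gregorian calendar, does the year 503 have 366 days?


Gregorian leap year rule: divisible by 4, but not by 100, unless also by 400.
503 is not divisible by 4 -> not a leap year

No


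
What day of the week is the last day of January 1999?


January 1999 has 31 days
Anchor: Jan 1, 1999. With p = 1999 - 1 = 1998: (p + p//4 - p//100 + p//400) mod 7 = (1998 + 499 - 19 + 4) mod 7 = 2482 mod 7 = 4 -> Friday (Mon=0 ... Sun=6)
January 1 is the anchor itself -> Friday
Last day offset: 31 - 1 = 30 days
Weekday index = (4 + 30) mod 7 = 6

Sunday, January 31


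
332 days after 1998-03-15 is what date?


Start: 1998-03-15, add 332 days
March 1998 has 31 days: 31 - 15 = 16 days to March 31 -> 316 left
April 1998 has 30 days -> 286 left
May 1998 has 31 days -> 255 left
June 1998 has 30 days -> 225 left
July 1998 has 31 days -> 194 left
August 1998 has 31 days -> 163 left
September 1998 has 30 days -> 133 left
October 1998 has 31 days -> 102 left
November 1998 has 30 days -> 72 left
December 1998 has 31 days -> 41 left
January 1999 has 31 days -> 10 left
February 1999: 10 <= 28 -> lands on February 10

Result: 1999-02-10


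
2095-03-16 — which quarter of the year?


Month: March (month 3)
Q1: Jan-Mar, Q2: Apr-Jun, Q3: Jul-Sep, Q4: Oct-Dec

Q1


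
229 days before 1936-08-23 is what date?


Start: 1936-08-23, subtract 229 days
Back 23 days from August 23 reaches July 31, 1936 -> 206 left
July 1936 has 31 days -> back to June 30, 1936 -> 175 left
June 1936 has 30 days -> back to May 31, 1936 -> 145 left
May 1936 has 31 days -> back to April 30, 1936 -> 114 left
April 1936 has 30 days -> back to March 31, 1936 -> 84 left
March 1936 has 31 days -> back to February 29, 1936 -> 53 left
February 1936 has 29 days -> back to January 31, 1936 -> 24 left
January 1936: 31 - 24 = 7 -> lands on January 7

Result: 1936-01-07


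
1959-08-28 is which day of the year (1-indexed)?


Date: August 28, 1959
Days in months 1 through 7: 212
Plus 28 days in August

Day of year: 240


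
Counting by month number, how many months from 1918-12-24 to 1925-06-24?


From December 1918 to June 1925
7 years * 12 = 84 months, minus 6 months = 78

78 months


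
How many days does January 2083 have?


January 2083

31 days


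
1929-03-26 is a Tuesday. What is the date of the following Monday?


Current: Tuesday
Target: Monday
Days ahead: 6

Next Monday: 1929-04-01


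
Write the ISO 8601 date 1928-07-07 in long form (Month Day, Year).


ISO 1928-07-07 parses as year=1928, month=07, day=07
Month 7 -> July

July 7, 1928


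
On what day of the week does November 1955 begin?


Target: November 1, 1955
Anchor: Jan 1, 1955. With p = 1955 - 1 = 1954: (p + p//4 - p//100 + p//400) mod 7 = (1954 + 488 - 19 + 4) mod 7 = 2427 mod 7 = 5 -> Saturday (Mon=0 ... Sun=6)
Days before November (Jan-Oct): 304 days
Weekday index = (5 + 304) mod 7 = 1

Tuesday


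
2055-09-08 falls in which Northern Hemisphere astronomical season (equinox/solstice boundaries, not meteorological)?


Date: September 8
Astronomical Summer (approx.; exact equinox/solstice day varies by year): June 21 to September 21
September 8 falls within the Summer window

Summer


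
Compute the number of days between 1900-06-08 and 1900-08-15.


From 1900-06-08 to 1900-08-15
1900-06-08: days before June = 31 + 28 + 31 + 30 + 31 = 151 (1900 is not a leap year); day of year = 151 + 8 = 159
1900-08-15: days before August = 31 + 28 + 31 + 30 + 31 + 30 + 31 = 212 (1900 is not a leap year); day of year = 212 + 15 = 227
Same year: 227 - 159 = 68

68 days


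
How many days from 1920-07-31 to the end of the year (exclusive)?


Day of year: 213 of 366
Remaining = 366 - 213

153 days


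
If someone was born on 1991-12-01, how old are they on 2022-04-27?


Birth: 1991-12-01
Reference: 2022-04-27
Year difference: 2022 - 1991 = 31
Birthday not yet reached in 2022, subtract 1

30 years old


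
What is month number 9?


Month 9 of 12

September


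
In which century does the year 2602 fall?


Century = (year - 1) // 100 + 1
= (2602 - 1) // 100 + 1
= 2601 // 100 + 1
= 26 + 1

27th century


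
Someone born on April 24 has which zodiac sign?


Date: April 24
Conventional tropical zodiac dates: Taurus from April 20 onward; Gemini starts May 21
April 24 falls within the Taurus range

Taurus


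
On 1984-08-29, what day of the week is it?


Date: August 29, 1984
Anchor: Jan 1, 1984. With p = 1984 - 1 = 1983: (p + p//4 - p//100 + p//400) mod 7 = (1983 + 495 - 19 + 4) mod 7 = 2463 mod 7 = 6 -> Sunday (Mon=0 ... Sun=6)
Days before August (Jan-Jul): 213; offset = 213 + 29 - 1 = 241
Weekday index = (6 + 241) mod 7 = 2

Day of the week: Wednesday


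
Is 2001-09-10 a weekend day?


Anchor: Jan 1, 2001. With p = 2001 - 1 = 2000: (p + p//4 - p//100 + p//400) mod 7 = (2000 + 500 - 20 + 5) mod 7 = 2485 mod 7 = 0 -> Monday (Mon=0 ... Sun=6)
Day of year: 253; offset = 252
Weekday index = (0 + 252) mod 7 = 0 -> Monday
Weekend days: Saturday, Sunday

No


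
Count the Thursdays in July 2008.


July 2008 has 31 days
Anchor: Jan 1, 2008. With p = 2008 - 1 = 2007: (p + p//4 - p//100 + p//400) mod 7 = (2007 + 501 - 20 + 5) mod 7 = 2493 mod 7 = 1 -> Tuesday (Mon=0 ... Sun=6)
Days before July (Jan-Jun): 182; July 1 index = (1 + 182) mod 7 = 1 -> Tuesday
First Thursday is July 3
Thursdays: 3, 10, 17, 24, 31

5 Thursdays


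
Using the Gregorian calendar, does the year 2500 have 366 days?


Gregorian leap year rule: divisible by 4, but not by 100, unless also by 400.
2500 is divisible by 100 but not 400 -> not a leap year

No


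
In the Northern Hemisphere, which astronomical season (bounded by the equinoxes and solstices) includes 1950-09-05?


Date: September 5
Astronomical Summer (approx.; exact equinox/solstice day varies by year): June 21 to September 21
September 5 falls within the Summer window

Summer


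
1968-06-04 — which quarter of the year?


Month: June (month 6)
Q1: Jan-Mar, Q2: Apr-Jun, Q3: Jul-Sep, Q4: Oct-Dec

Q2


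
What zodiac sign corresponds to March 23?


Date: March 23
Conventional tropical zodiac dates: Aries from March 21 onward; Taurus starts April 20
March 23 falls within the Aries range

Aries


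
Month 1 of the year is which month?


Month 1 of 12

January


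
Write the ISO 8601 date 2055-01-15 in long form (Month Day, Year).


ISO 2055-01-15 parses as year=2055, month=01, day=15
Month 1 -> January

January 15, 2055


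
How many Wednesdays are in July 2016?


July 2016 has 31 days
Anchor: Jan 1, 2016. With p = 2016 - 1 = 2015: (p + p//4 - p//100 + p//400) mod 7 = (2015 + 503 - 20 + 5) mod 7 = 2503 mod 7 = 4 -> Friday (Mon=0 ... Sun=6)
Days before July (Jan-Jun): 182; July 1 index = (4 + 182) mod 7 = 4 -> Friday
First Wednesday is July 6
Wednesdays: 6, 13, 20, 27

4 Wednesdays


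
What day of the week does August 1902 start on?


Target: August 1, 1902
Anchor: Jan 1, 1902. With p = 1902 - 1 = 1901: (p + p//4 - p//100 + p//400) mod 7 = (1901 + 475 - 19 + 4) mod 7 = 2361 mod 7 = 2 -> Wednesday (Mon=0 ... Sun=6)
Days before August (Jan-Jul): 212 days
Weekday index = (2 + 212) mod 7 = 4

Friday


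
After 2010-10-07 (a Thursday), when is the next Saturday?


Current: Thursday
Target: Saturday
Days ahead: 2

Next Saturday: 2010-10-09


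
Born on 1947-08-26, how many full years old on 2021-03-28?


Birth: 1947-08-26
Reference: 2021-03-28
Year difference: 2021 - 1947 = 74
Birthday not yet reached in 2021, subtract 1

73 years old


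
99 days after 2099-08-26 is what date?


Start: 2099-08-26, add 99 days
August 2099 has 31 days: 31 - 26 = 5 days to August 31 -> 94 left
September 2099 has 30 days -> 64 left
October 2099 has 31 days -> 33 left
November 2099 has 30 days -> 3 left
December 2099: 3 <= 31 -> lands on December 3

Result: 2099-12-03


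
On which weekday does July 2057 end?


July 2057 has 31 days
Anchor: Jan 1, 2057. With p = 2057 - 1 = 2056: (p + p//4 - p//100 + p//400) mod 7 = (2056 + 514 - 20 + 5) mod 7 = 2555 mod 7 = 0 -> Monday (Mon=0 ... Sun=6)
Days before July (Jan-Jun): 181; July 1 index = (0 + 181) mod 7 = 6 -> Sunday
Last day offset: 31 - 1 = 30 days
Weekday index = (6 + 30) mod 7 = 1

Tuesday, July 31


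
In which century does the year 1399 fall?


Century = (year - 1) // 100 + 1
= (1399 - 1) // 100 + 1
= 1398 // 100 + 1
= 13 + 1

14th century


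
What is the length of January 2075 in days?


January 2075

31 days


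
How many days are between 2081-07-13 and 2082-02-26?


From 2081-07-13 to 2082-02-26
2081-07-13: days before July = 31 + 28 + 31 + 30 + 31 + 30 = 181 (2081 is not a leap year); day of year = 181 + 13 = 194
2082-02-26: days before February = 31; day of year = 31 + 26 = 57
Rest of 2081: 365 - 194 = 171
Total = 171 + 57 = 228

228 days


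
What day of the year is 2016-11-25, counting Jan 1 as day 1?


Date: November 25, 2016
Days in months 1 through 10: 305
Plus 25 days in November

Day of year: 330


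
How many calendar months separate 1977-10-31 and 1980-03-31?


From October 1977 to March 1980
3 years * 12 = 36 months, minus 7 months = 29

29 months


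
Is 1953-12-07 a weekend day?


Anchor: Jan 1, 1953. With p = 1953 - 1 = 1952: (p + p//4 - p//100 + p//400) mod 7 = (1952 + 488 - 19 + 4) mod 7 = 2425 mod 7 = 3 -> Thursday (Mon=0 ... Sun=6)
Day of year: 341; offset = 340
Weekday index = (3 + 340) mod 7 = 0 -> Monday
Weekend days: Saturday, Sunday

No


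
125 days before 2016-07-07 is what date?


Start: 2016-07-07, subtract 125 days
Back 7 days from July 7 reaches June 30, 2016 -> 118 left
June 2016 has 30 days -> back to May 31, 2016 -> 88 left
May 2016 has 31 days -> back to April 30, 2016 -> 57 left
April 2016 has 30 days -> back to March 31, 2016 -> 27 left
March 2016: 31 - 27 = 4 -> lands on March 4

Result: 2016-03-04


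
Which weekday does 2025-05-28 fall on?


Date: May 28, 2025
Anchor: Jan 1, 2025. With p = 2025 - 1 = 2024: (p + p//4 - p//100 + p//400) mod 7 = (2024 + 506 - 20 + 5) mod 7 = 2515 mod 7 = 2 -> Wednesday (Mon=0 ... Sun=6)
Days before May (Jan-Apr): 120; offset = 120 + 28 - 1 = 147
Weekday index = (2 + 147) mod 7 = 2

Day of the week: Wednesday


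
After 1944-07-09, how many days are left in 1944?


Day of year: 191 of 366
Remaining = 366 - 191

175 days


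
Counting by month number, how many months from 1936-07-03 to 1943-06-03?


From July 1936 to June 1943
7 years * 12 = 84 months, minus 1 month = 83

83 months


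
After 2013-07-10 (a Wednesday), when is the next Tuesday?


Current: Wednesday
Target: Tuesday
Days ahead: 6

Next Tuesday: 2013-07-16


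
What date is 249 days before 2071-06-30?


Start: 2071-06-30, subtract 249 days
Back 30 days from June 30 reaches May 31, 2071 -> 219 left
May 2071 has 31 days -> back to April 30, 2071 -> 188 left
April 2071 has 30 days -> back to March 31, 2071 -> 158 left
March 2071 has 31 days -> back to February 28, 2071 -> 127 left
February 2071 has 28 days -> back to January 31, 2071 -> 99 left
January 2071 has 31 days -> back to December 31, 2070 -> 68 left
December 2070 has 31 days -> back to November 30, 2070 -> 37 left
November 2070 has 30 days -> back to October 31, 2070 -> 7 left
October 2070: 31 - 7 = 24 -> lands on October 24

Result: 2070-10-24


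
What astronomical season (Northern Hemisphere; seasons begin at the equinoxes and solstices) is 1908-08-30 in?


Date: August 30
Astronomical Summer (approx.; exact equinox/solstice day varies by year): June 21 to September 21
August 30 falls within the Summer window

Summer


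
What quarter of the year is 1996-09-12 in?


Month: September (month 9)
Q1: Jan-Mar, Q2: Apr-Jun, Q3: Jul-Sep, Q4: Oct-Dec

Q3


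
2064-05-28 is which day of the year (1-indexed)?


Date: May 28, 2064
Days in months 1 through 4: 121
Plus 28 days in May

Day of year: 149


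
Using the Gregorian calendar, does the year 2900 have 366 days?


Gregorian leap year rule: divisible by 4, but not by 100, unless also by 400.
2900 is divisible by 100 but not 400 -> not a leap year

No


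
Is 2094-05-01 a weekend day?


Anchor: Jan 1, 2094. With p = 2094 - 1 = 2093: (p + p//4 - p//100 + p//400) mod 7 = (2093 + 523 - 20 + 5) mod 7 = 2601 mod 7 = 4 -> Friday (Mon=0 ... Sun=6)
Day of year: 121; offset = 120
Weekday index = (4 + 120) mod 7 = 5 -> Saturday
Weekend days: Saturday, Sunday

Yes


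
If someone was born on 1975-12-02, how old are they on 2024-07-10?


Birth: 1975-12-02
Reference: 2024-07-10
Year difference: 2024 - 1975 = 49
Birthday not yet reached in 2024, subtract 1

48 years old


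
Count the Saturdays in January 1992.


January 1992 has 31 days
Anchor: Jan 1, 1992. With p = 1992 - 1 = 1991: (p + p//4 - p//100 + p//400) mod 7 = (1991 + 497 - 19 + 4) mod 7 = 2473 mod 7 = 2 -> Wednesday (Mon=0 ... Sun=6)
January 1 is the anchor itself -> Wednesday
First Saturday is January 4
Saturdays: 4, 11, 18, 25

4 Saturdays


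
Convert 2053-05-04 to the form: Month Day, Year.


ISO 2053-05-04 parses as year=2053, month=05, day=04
Month 5 -> May

May 4, 2053


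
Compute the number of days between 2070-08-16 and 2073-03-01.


From 2070-08-16 to 2073-03-01
2070-08-16: days before August = 31 + 28 + 31 + 30 + 31 + 30 + 31 = 212 (2070 is not a leap year); day of year = 212 + 16 = 228
2073-03-01: days before March = 31 + 28 = 59 (2073 is not a leap year); day of year = 59 + 1 = 60
Rest of 2070: 365 - 228 = 137
Full years 2071 (365), 2072 (366): 731
Total = 137 + 731 + 60 = 928

928 days


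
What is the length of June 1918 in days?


June 1918

30 days


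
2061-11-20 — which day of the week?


Date: November 20, 2061
Anchor: Jan 1, 2061. With p = 2061 - 1 = 2060: (p + p//4 - p//100 + p//400) mod 7 = (2060 + 515 - 20 + 5) mod 7 = 2560 mod 7 = 5 -> Saturday (Mon=0 ... Sun=6)
Days before November (Jan-Oct): 304; offset = 304 + 20 - 1 = 323
Weekday index = (5 + 323) mod 7 = 6

Day of the week: Sunday


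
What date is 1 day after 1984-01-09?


Start: 1984-01-09, add 1 day
January 1984 has 31 days; 9 + 1 = 10 stays within January

Result: 1984-01-10


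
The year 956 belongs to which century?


Century = (year - 1) // 100 + 1
= (956 - 1) // 100 + 1
= 955 // 100 + 1
= 9 + 1

10th century


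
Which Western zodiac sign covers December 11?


Date: December 11
Conventional tropical zodiac dates: Sagittarius from November 22 onward; Capricorn starts December 22
December 11 falls within the Sagittarius range

Sagittarius


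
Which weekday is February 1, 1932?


Target: February 1, 1932
Anchor: Jan 1, 1932. With p = 1932 - 1 = 1931: (p + p//4 - p//100 + p//400) mod 7 = (1931 + 482 - 19 + 4) mod 7 = 2398 mod 7 = 4 -> Friday (Mon=0 ... Sun=6)
Days before February (Jan): 31 days
Weekday index = (4 + 31) mod 7 = 0

Monday


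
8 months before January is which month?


January is month 1
1 - 8 = -7; wrap: -7 + 12 = 5

May


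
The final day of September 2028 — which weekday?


September 2028 has 30 days
Anchor: Jan 1, 2028. With p = 2028 - 1 = 2027: (p + p//4 - p//100 + p//400) mod 7 = (2027 + 506 - 20 + 5) mod 7 = 2518 mod 7 = 5 -> Saturday (Mon=0 ... Sun=6)
Days before September (Jan-Aug): 244; September 1 index = (5 + 244) mod 7 = 4 -> Friday
Last day offset: 30 - 1 = 29 days
Weekday index = (4 + 29) mod 7 = 5

Saturday, September 30


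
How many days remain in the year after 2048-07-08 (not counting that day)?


Day of year: 190 of 366
Remaining = 366 - 190

176 days


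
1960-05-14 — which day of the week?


Date: May 14, 1960
Anchor: Jan 1, 1960. With p = 1960 - 1 = 1959: (p + p//4 - p//100 + p//400) mod 7 = (1959 + 489 - 19 + 4) mod 7 = 2433 mod 7 = 4 -> Friday (Mon=0 ... Sun=6)
Days before May (Jan-Apr): 121; offset = 121 + 14 - 1 = 134
Weekday index = (4 + 134) mod 7 = 5

Day of the week: Saturday


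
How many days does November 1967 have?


November 1967

30 days


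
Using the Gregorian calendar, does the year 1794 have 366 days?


Gregorian leap year rule: divisible by 4, but not by 100, unless also by 400.
1794 is not divisible by 4 -> not a leap year

No


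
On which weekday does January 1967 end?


January 1967 has 31 days
Anchor: Jan 1, 1967. With p = 1967 - 1 = 1966: (p + p//4 - p//100 + p//400) mod 7 = (1966 + 491 - 19 + 4) mod 7 = 2442 mod 7 = 6 -> Sunday (Mon=0 ... Sun=6)
January 1 is the anchor itself -> Sunday
Last day offset: 31 - 1 = 30 days
Weekday index = (6 + 30) mod 7 = 1

Tuesday, January 31


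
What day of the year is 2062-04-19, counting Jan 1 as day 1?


Date: April 19, 2062
Days in months 1 through 3: 90
Plus 19 days in April

Day of year: 109


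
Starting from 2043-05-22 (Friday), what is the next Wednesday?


Current: Friday
Target: Wednesday
Days ahead: 5

Next Wednesday: 2043-05-27


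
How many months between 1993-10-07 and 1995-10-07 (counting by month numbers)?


From October 1993 to October 1995
2 years * 12 = 24 months = 24

24 months


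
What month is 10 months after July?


July is month 7
7 + 10 = 17; wrap: 17 - 12 = 5

May


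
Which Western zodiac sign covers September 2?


Date: September 2
Conventional tropical zodiac dates: Virgo from August 23 onward; Libra starts September 23
September 2 falls within the Virgo range

Virgo


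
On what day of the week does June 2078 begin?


Target: June 1, 2078
Anchor: Jan 1, 2078. With p = 2078 - 1 = 2077: (p + p//4 - p//100 + p//400) mod 7 = (2077 + 519 - 20 + 5) mod 7 = 2581 mod 7 = 5 -> Saturday (Mon=0 ... Sun=6)
Days before June (Jan-May): 151 days
Weekday index = (5 + 151) mod 7 = 2

Wednesday


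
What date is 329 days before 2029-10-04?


Start: 2029-10-04, subtract 329 days
Back 4 days from October 4 reaches September 30, 2029 -> 325 left
September 2029 has 30 days -> back to August 31, 2029 -> 295 left
August 2029 has 31 days -> back to July 31, 2029 -> 264 left
July 2029 has 31 days -> back to June 30, 2029 -> 233 left
June 2029 has 30 days -> back to May 31, 2029 -> 203 left
May 2029 has 31 days -> back to April 30, 2029 -> 172 left
April 2029 has 30 days -> back to March 31, 2029 -> 142 left
March 2029 has 31 days -> back to February 28, 2029 -> 111 left
February 2029 has 28 days -> back to January 31, 2029 -> 83 left
January 2029 has 31 days -> back to December 31, 2028 -> 52 left
December 2028 has 31 days -> back to November 30, 2028 -> 21 left
November 2028: 30 - 21 = 9 -> lands on November 9

Result: 2028-11-09


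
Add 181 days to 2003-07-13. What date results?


Start: 2003-07-13, add 181 days
July 2003 has 31 days: 31 - 13 = 18 days to July 31 -> 163 left
August 2003 has 31 days -> 132 left
September 2003 has 30 days -> 102 left
October 2003 has 31 days -> 71 left
November 2003 has 30 days -> 41 left
December 2003 has 31 days -> 10 left
January 2004: 10 <= 31 -> lands on January 10

Result: 2004-01-10


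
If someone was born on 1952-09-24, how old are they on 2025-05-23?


Birth: 1952-09-24
Reference: 2025-05-23
Year difference: 2025 - 1952 = 73
Birthday not yet reached in 2025, subtract 1

72 years old


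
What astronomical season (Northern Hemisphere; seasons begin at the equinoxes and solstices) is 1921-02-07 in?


Date: February 7
Astronomical Winter (approx.; exact equinox/solstice day varies by year): December 21 to March 19
February 7 falls within the Winter window

Winter


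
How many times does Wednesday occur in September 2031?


September 2031 has 30 days
Anchor: Jan 1, 2031. With p = 2031 - 1 = 2030: (p + p//4 - p//100 + p//400) mod 7 = (2030 + 507 - 20 + 5) mod 7 = 2522 mod 7 = 2 -> Wednesday (Mon=0 ... Sun=6)
Days before September (Jan-Aug): 243; September 1 index = (2 + 243) mod 7 = 0 -> Monday
First Wednesday is September 3
Wednesdays: 3, 10, 17, 24

4 Wednesdays


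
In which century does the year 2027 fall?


Century = (year - 1) // 100 + 1
= (2027 - 1) // 100 + 1
= 2026 // 100 + 1
= 20 + 1

21st century


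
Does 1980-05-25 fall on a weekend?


Anchor: Jan 1, 1980. With p = 1980 - 1 = 1979: (p + p//4 - p//100 + p//400) mod 7 = (1979 + 494 - 19 + 4) mod 7 = 2458 mod 7 = 1 -> Tuesday (Mon=0 ... Sun=6)
Day of year: 146; offset = 145
Weekday index = (1 + 145) mod 7 = 6 -> Sunday
Weekend days: Saturday, Sunday

Yes


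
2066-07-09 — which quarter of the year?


Month: July (month 7)
Q1: Jan-Mar, Q2: Apr-Jun, Q3: Jul-Sep, Q4: Oct-Dec

Q3


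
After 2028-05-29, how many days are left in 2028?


Day of year: 150 of 366
Remaining = 366 - 150

216 days


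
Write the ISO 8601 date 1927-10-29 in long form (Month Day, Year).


ISO 1927-10-29 parses as year=1927, month=10, day=29
Month 10 -> October

October 29, 1927


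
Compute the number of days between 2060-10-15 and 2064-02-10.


From 2060-10-15 to 2064-02-10
2060-10-15: days before October = 31 + 29 + 31 + 30 + 31 + 30 + 31 + 31 + 30 = 274 (2060 is a leap year); day of year = 274 + 15 = 289
2064-02-10: days before February = 31; day of year = 31 + 10 = 41
Rest of 2060: 366 - 289 = 77
Full years 2061 (365), 2062 (365), 2063 (365): 1095
Total = 77 + 1095 + 41 = 1213

1213 days


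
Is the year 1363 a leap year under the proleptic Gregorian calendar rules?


Gregorian leap year rule: divisible by 4, but not by 100, unless also by 400.
1363 is not divisible by 4 -> not a leap year

No


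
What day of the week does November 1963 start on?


Target: November 1, 1963
Anchor: Jan 1, 1963. With p = 1963 - 1 = 1962: (p + p//4 - p//100 + p//400) mod 7 = (1962 + 490 - 19 + 4) mod 7 = 2437 mod 7 = 1 -> Tuesday (Mon=0 ... Sun=6)
Days before November (Jan-Oct): 304 days
Weekday index = (1 + 304) mod 7 = 4

Friday


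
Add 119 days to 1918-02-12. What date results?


Start: 1918-02-12, add 119 days
February 1918 has 28 days: 28 - 12 = 16 days to February 28 -> 103 left
March 1918 has 31 days -> 72 left
April 1918 has 30 days -> 42 left
May 1918 has 31 days -> 11 left
June 1918: 11 <= 30 -> lands on June 11

Result: 1918-06-11


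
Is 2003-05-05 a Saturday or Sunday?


Anchor: Jan 1, 2003. With p = 2003 - 1 = 2002: (p + p//4 - p//100 + p//400) mod 7 = (2002 + 500 - 20 + 5) mod 7 = 2487 mod 7 = 2 -> Wednesday (Mon=0 ... Sun=6)
Day of year: 125; offset = 124
Weekday index = (2 + 124) mod 7 = 0 -> Monday
Weekend days: Saturday, Sunday

No


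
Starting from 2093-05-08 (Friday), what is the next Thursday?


Current: Friday
Target: Thursday
Days ahead: 6

Next Thursday: 2093-05-14


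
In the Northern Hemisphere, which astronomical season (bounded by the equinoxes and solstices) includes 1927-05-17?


Date: May 17
Astronomical Spring (approx.; exact equinox/solstice day varies by year): March 20 to June 20
May 17 falls within the Spring window

Spring


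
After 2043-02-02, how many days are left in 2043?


Day of year: 33 of 365
Remaining = 365 - 33

332 days


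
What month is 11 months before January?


January is month 1
1 - 11 = -10; wrap: -10 + 12 = 2

February


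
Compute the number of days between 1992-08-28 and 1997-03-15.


From 1992-08-28 to 1997-03-15
1992-08-28: days before August = 31 + 29 + 31 + 30 + 31 + 30 + 31 = 213 (1992 is a leap year); day of year = 213 + 28 = 241
1997-03-15: days before March = 31 + 28 = 59 (1997 is not a leap year); day of year = 59 + 15 = 74
Rest of 1992: 366 - 241 = 125
Full years 1993 (365), 1994 (365), 1995 (365), 1996 (366): 1461
Total = 125 + 1461 + 74 = 1660

1660 days


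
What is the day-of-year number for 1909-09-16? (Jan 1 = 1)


Date: September 16, 1909
Days in months 1 through 8: 243
Plus 16 days in September

Day of year: 259


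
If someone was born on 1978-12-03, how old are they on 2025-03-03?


Birth: 1978-12-03
Reference: 2025-03-03
Year difference: 2025 - 1978 = 47
Birthday not yet reached in 2025, subtract 1

46 years old


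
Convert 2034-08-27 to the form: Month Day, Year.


ISO 2034-08-27 parses as year=2034, month=08, day=27
Month 8 -> August

August 27, 2034


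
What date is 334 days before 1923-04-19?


Start: 1923-04-19, subtract 334 days
Back 19 days from April 19 reaches March 31, 1923 -> 315 left
March 1923 has 31 days -> back to February 28, 1923 -> 284 left
February 1923 has 28 days -> back to January 31, 1923 -> 256 left
January 1923 has 31 days -> back to December 31, 1922 -> 225 left
December 1922 has 31 days -> back to November 30, 1922 -> 194 left
November 1922 has 30 days -> back to October 31, 1922 -> 164 left
October 1922 has 31 days -> back to September 30, 1922 -> 133 left
September 1922 has 30 days -> back to August 31, 1922 -> 103 left
August 1922 has 31 days -> back to July 31, 1922 -> 72 left
July 1922 has 31 days -> back to June 30, 1922 -> 41 left
June 1922 has 30 days -> back to May 31, 1922 -> 11 left
May 1922: 31 - 11 = 20 -> lands on May 20

Result: 1922-05-20


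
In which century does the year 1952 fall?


Century = (year - 1) // 100 + 1
= (1952 - 1) // 100 + 1
= 1951 // 100 + 1
= 19 + 1

20th century


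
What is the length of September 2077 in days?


September 2077

30 days


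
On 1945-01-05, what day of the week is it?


Date: January 5, 1945
Anchor: Jan 1, 1945. With p = 1945 - 1 = 1944: (p + p//4 - p//100 + p//400) mod 7 = (1944 + 486 - 19 + 4) mod 7 = 2415 mod 7 = 0 -> Monday (Mon=0 ... Sun=6)
Days into year = 5 - 1 = 4
Weekday index = (0 + 4) mod 7 = 4

Day of the week: Friday


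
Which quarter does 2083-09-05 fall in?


Month: September (month 9)
Q1: Jan-Mar, Q2: Apr-Jun, Q3: Jul-Sep, Q4: Oct-Dec

Q3


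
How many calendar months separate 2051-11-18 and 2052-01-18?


From November 2051 to January 2052
1 year * 12 = 12 months, minus 10 months = 2

2 months


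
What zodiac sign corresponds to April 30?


Date: April 30
Conventional tropical zodiac dates: Taurus from April 20 onward; Gemini starts May 21
April 30 falls within the Taurus range

Taurus


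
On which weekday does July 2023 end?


July 2023 has 31 days
Anchor: Jan 1, 2023. With p = 2023 - 1 = 2022: (p + p//4 - p//100 + p//400) mod 7 = (2022 + 505 - 20 + 5) mod 7 = 2512 mod 7 = 6 -> Sunday (Mon=0 ... Sun=6)
Days before July (Jan-Jun): 181; July 1 index = (6 + 181) mod 7 = 5 -> Saturday
Last day offset: 31 - 1 = 30 days
Weekday index = (5 + 30) mod 7 = 0

Monday, July 31


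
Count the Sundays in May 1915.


May 1915 has 31 days
Anchor: Jan 1, 1915. With p = 1915 - 1 = 1914: (p + p//4 - p//100 + p//400) mod 7 = (1914 + 478 - 19 + 4) mod 7 = 2377 mod 7 = 4 -> Friday (Mon=0 ... Sun=6)
Days before May (Jan-Apr): 120; May 1 index = (4 + 120) mod 7 = 5 -> Saturday
First Sunday is May 2
Sundays: 2, 9, 16, 23, 30

5 Sundays


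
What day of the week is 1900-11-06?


Date: November 6, 1900
Anchor: Jan 1, 1900. With p = 1900 - 1 = 1899: (p + p//4 - p//100 + p//400) mod 7 = (1899 + 474 - 18 + 4) mod 7 = 2359 mod 7 = 0 -> Monday (Mon=0 ... Sun=6)
Days before November (Jan-Oct): 304; offset = 304 + 6 - 1 = 309
Weekday index = (0 + 309) mod 7 = 1

Day of the week: Tuesday
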